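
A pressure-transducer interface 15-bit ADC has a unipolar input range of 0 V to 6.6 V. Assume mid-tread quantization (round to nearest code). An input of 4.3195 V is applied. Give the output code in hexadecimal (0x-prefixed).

LSB = 6.6 V / 32768 = 201.42 µV.
(V_in − V_low)/LSB = (4.3195 − 0) / 0.000201416 = 21445.663.
Round → code 21446.
In hexadecimal (0x-prefixed): 0x53C6.

code 0x53C6 (decimal 21446)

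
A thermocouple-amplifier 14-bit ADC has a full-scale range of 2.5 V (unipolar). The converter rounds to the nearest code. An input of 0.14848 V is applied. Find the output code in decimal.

code 973

LSB = 2.5 V / 16384 = 152.59 µV.
Input sits at 973.079 steps above V_low.
round(973.079) = 973.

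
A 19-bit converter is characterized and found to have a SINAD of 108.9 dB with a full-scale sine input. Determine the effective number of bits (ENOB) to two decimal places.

ENOB = (SINAD − 1.76) / 6.02 = (108.9 − 1.76)/6.02 = 17.797.

17.80 bits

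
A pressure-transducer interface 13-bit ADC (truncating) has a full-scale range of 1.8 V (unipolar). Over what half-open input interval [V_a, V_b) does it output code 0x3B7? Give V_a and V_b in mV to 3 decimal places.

LSB = 1.8/2^13 = 219.73 µV.
Code 0x3B7 = 951 decimal.
V_a = V_low + 951·LSB = 0.20896 V; V_b = V_low + 952·LSB = 0.20918 V.

[208.960 mV, 209.180 mV)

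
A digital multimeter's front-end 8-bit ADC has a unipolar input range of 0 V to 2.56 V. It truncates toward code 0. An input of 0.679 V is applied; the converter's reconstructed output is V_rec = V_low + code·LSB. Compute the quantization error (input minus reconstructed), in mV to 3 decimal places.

LSB = 2.56/2^8 = 10.000 mV.
Scaled input = 67.9000 LSBs, so code = 67.
V_rec = 0 + 67·0.01 = 0.67 V.
Difference: 0.009 V → 9.000 mV.

9.000 mV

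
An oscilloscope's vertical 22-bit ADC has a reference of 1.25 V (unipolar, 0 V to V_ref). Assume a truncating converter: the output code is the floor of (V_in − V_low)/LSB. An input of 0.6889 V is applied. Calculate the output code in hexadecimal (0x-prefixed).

LSB = 1.25 V / 4194304 = 0.30 µV.
Input sits at 2311564.820 steps above V_low.
⌊·⌋(2311564.820) = 2311564.
In hexadecimal (0x-prefixed): 0x23458C.

code 0x23458C (decimal 2311564)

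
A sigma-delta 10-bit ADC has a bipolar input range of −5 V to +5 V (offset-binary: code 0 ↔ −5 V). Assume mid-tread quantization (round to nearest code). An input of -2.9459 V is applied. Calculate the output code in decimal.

LSB = 10 V / 1024 = 9.766 mV.
Input sits at 210.340 steps above V_low.
Round → code 210.

code 210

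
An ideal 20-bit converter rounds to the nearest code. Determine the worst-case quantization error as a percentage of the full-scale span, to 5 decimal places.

Rounding → worst-case error = ½ LSB = V_FS/2^21, so 100/2097152 = 4.76837e-05 % of full scale.

0.00005 %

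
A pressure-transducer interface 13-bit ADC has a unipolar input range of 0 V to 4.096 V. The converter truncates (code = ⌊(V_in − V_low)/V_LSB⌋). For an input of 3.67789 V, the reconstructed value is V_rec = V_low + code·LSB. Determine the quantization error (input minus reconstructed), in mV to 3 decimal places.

One LSB is 4.096 V / 8192 = 0.500 mV.
Scaled input = 7355.7800 LSBs, so code = 7355.
V_rec = 0 + 7355·0.0005 = 3.6775 V.
Difference: 0.00039 V → 0.390 mV.

0.390 mV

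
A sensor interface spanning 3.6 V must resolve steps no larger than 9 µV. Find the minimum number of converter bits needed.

19 bits

Number of steps required ≥ 3.6 V / 9 µV = 400000.00.
Need 2^N ≥ 400000.00; 2^18 = 262144, 2^19 = 524288.
Minimum N = 19.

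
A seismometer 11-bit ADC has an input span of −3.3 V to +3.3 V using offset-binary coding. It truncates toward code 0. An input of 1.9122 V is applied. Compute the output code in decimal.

code 1617

Full-scale span = 6.6 V; LSB = 6.6/2^11 = 3.223 mV.
(V_in − V_low)/LSB = (1.9122 − (−3.3)) / 0.00322266 = 1617.361.
⌊·⌋(1617.361) = 1617.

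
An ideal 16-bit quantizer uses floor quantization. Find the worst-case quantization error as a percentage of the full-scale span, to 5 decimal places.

Truncating → worst-case error = 1 LSB = V_FS/2^16, so 100/65536 = 0.00152588 % of full scale.

0.00153 %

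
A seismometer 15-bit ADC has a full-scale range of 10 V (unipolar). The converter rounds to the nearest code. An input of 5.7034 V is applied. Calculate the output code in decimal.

With 32768 levels over 10 V, one step is 305.18 µV.
(5.7034 − 0) / 0.000305176 = 18688.901 LSBs.
Round → code 18689.

code 18689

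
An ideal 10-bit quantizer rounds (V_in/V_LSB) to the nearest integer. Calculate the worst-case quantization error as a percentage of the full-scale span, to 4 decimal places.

0.0488 %

Rounding → worst-case error = ½ LSB = V_FS/2^11, so 100/2048 = 0.0488281 % of full scale.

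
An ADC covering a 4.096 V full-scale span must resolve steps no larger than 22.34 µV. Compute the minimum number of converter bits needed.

Number of steps required ≥ 4.096 V / 22.34 µV = 183348.25.
Need 2^N ≥ 183348.25; 2^17 = 131072, 2^18 = 262144.
Minimum N = 18.

18 bits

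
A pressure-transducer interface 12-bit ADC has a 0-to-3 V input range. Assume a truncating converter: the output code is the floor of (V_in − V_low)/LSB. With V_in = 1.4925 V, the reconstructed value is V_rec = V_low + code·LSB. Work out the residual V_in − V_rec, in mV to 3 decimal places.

One LSB is 3 V / 4096 = 0.732 mV.
(V_in − V_low)/LSB = (1.4925 − 0)/0.000732422 = 2037.7600 → code 2037 (floor).
Reconstructed: 1.4919434 V.
Difference: 0.000556641 V → 0.557 mV.

0.557 mV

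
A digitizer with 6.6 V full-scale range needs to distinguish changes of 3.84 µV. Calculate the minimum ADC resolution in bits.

21 bits

Number of steps required ≥ 6.6 V / 3.84 µV = 1718750.00.
Need 2^N ≥ 1718750.00; 2^20 = 1048576, 2^21 = 2097152.
Minimum N = 21.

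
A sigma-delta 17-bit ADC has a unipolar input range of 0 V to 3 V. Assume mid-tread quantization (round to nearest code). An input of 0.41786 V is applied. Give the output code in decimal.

code 18257

LSB = 3 V / 131072 = 22.89 µV.
(V_in − V_low)/LSB = (0.41786 − 0) / 2.28882e-05 = 18256.582.
Round → code 18257.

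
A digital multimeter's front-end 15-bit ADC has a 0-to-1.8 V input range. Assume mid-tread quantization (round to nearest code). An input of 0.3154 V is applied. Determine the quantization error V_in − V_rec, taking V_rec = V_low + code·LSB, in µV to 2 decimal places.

-17.48 µV

Step size: 1.8 V ÷ 2^15 = 54.93 µV.
Scaled input = 5741.6818 LSBs, so code = 5742.
Reconstructed: 0.31541748 V.
Error = 0.3154 − 0.31541748 = -1.74805e-05 V = -17.48 µV.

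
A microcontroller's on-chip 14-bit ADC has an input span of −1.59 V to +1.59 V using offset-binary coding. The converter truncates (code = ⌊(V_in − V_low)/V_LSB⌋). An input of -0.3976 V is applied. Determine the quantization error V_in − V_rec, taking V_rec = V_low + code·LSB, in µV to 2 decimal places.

LSB = 3.18/2^14 = 194.09 µV.
(-0.3976 − (−1.59))/0.000194092 = 6143.4848; ⌊·⌋ gives code 6143.
Code 6143 maps back to (−1.59) + 6143×0.000194092 V = -0.39769409 V.
Error = -0.3976 − (−0.39769409) = 9.40918e-05 V = 94.09 µV.

94.09 µV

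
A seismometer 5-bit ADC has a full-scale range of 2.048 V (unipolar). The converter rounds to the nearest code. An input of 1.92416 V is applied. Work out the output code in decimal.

With 32 levels over 2.048 V, one step is 64.000 mV.
Input sits at 30.065 steps above V_low.
Round → code 30.

code 30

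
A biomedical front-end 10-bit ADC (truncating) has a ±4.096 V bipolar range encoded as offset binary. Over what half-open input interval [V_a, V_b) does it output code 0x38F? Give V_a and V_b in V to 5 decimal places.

LSB = 8.192/2^10 = 8.000 mV.
Code 0x38F = 911 decimal.
V_a = V_low + 911·LSB = 3.192 V; V_b = V_low + 912·LSB = 3.2 V.

[3.19200 V, 3.20000 V)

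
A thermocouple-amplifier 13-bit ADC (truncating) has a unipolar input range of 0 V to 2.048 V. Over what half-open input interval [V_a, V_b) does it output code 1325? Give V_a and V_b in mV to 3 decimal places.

[331.250 mV, 331.500 mV)

LSB = 2.048/2^13 = 250.00 µV.
V_a = V_low + 1325·LSB = 0.33125 V; V_b = V_low + 1326·LSB = 0.3315 V.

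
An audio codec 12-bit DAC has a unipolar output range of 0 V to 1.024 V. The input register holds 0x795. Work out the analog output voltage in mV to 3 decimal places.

LSB = 1.024 V / 2^12 = 250.00 µV.
Code 0x795 = 1941 decimal.
V_out = 0 + 1941 × 0.00025 V = 0.48525 V.
= 485.250 mV.

485.250 mV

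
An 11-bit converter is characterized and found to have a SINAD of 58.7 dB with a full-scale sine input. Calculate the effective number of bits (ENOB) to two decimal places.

9.46 bits

ENOB = (SINAD − 1.76) / 6.02 = (58.7 − 1.76)/6.02 = 9.458.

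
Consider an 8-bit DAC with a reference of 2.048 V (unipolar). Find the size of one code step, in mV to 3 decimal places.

Full-scale span = 2.048 V.
LSB = 2.048 / 2^8 = 2.048 / 256 = 0.008 V = 8.000 mV.

8.000 mV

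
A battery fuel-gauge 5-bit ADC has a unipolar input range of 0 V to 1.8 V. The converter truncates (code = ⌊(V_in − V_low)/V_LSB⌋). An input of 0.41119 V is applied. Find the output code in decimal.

code 7

LSB = 1.8 V / 32 = 56.250 mV.
(0.41119 − 0) / 0.05625 = 7.310 LSBs.
So the output code is 7.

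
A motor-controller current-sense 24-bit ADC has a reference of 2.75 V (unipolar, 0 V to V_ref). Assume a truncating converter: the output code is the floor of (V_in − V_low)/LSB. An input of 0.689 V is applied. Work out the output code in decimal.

Full-scale span = 2.75 V; LSB = 2.75/2^24 = 0.16 µV.
(0.689 − 0) / 1.63913e-07 = 4203455.209 LSBs.
So the output code is 4203455.

code 4203455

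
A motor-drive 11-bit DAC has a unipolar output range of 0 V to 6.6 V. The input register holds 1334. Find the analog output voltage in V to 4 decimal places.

LSB = 6.6 V / 2^11 = 3.223 mV.
V_out = 0 + 1334 × 0.00322266 V = 4.29902 V.

4.2990 V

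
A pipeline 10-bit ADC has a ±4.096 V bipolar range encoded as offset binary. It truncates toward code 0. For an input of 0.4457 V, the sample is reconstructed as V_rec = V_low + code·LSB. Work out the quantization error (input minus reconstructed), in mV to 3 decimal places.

Step size: 8.192 V ÷ 2^10 = 8.000 mV.
(0.4457 − (−4.096))/0.008 = 567.7125; ⌊·⌋ gives code 567.
Code 567 maps back to (−4.096) + 567×0.008 V = 0.44 V.
V_in − V_rec = 0.0057 V = 5.700 mV.

5.700 mV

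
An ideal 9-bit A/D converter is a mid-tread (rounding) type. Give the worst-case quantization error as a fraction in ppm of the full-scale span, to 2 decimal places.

Rounding → worst-case error = ½ LSB = V_FS/2^10, so 1e+06/1024 = 976.562 ppm of full scale.

976.56 ppm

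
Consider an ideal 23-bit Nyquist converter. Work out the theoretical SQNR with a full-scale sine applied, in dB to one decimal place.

140.2 dB

SNR ≈ 6.02·N + 1.76 dB = 6.02·23 + 1.76 = 140.22 dB.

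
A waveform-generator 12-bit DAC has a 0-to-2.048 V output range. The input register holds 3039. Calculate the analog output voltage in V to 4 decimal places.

LSB = 2.048 V / 2^12 = 0.500 mV.
V_out = 0 + 3039 × 0.0005 V = 1.5195 V.

1.5195 V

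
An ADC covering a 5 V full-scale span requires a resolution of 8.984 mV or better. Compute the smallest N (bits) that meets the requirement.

Number of steps required ≥ 5 V / 8.984 mV = 556.54.
Need 2^N ≥ 556.54; 2^9 = 512, 2^10 = 1024.
Minimum N = 10.

10 bits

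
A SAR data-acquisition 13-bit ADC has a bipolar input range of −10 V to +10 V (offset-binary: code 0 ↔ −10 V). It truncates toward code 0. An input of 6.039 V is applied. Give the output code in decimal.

code 6569

Full-scale span = 20 V; LSB = 20/2^13 = 2.441 mV.
Input sits at 6569.574 steps above V_low.
So the output code is 6569.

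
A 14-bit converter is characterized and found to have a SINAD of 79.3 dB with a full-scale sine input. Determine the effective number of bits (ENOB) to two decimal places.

12.88 bits

ENOB = (SINAD − 1.76) / 6.02 = (79.3 − 1.76)/6.02 = 12.880.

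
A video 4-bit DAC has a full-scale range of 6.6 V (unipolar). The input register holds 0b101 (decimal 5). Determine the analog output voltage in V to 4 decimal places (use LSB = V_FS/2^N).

LSB = 6.6 V / 2^4 = 412.500 mV.
Code 0b101 = 5 decimal.
V_out = 0 + 5 × 0.4125 V = 2.0625 V.

2.0625 V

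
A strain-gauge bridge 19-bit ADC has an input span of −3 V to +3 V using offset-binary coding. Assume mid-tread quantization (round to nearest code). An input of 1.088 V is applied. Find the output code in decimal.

LSB = 6 V / 524288 = 11.44 µV.
(V_in − V_low)/LSB = (1.088 − (−3)) / 1.14441e-05 = 357214.891.
So the output code is 357215.

code 357215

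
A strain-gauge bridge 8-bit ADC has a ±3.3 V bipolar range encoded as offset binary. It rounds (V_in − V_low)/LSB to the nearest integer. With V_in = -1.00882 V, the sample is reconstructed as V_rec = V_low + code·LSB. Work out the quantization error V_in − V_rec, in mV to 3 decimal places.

-3.351 mV

One LSB is 6.6 V / 256 = 25.781 mV.
Scaled input = 88.8700 LSBs, so code = 89.
V_rec = (−3.3) + 89·0.0257812 = -1.0054687 V.
V_in − V_rec = -0.00335125 V = -3.351 mV.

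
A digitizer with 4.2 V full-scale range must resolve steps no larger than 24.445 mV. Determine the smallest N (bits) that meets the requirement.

8 bits

Number of steps required ≥ 4.2 V / 24.445 mV = 171.81.
Need 2^N ≥ 171.81; 2^7 = 128, 2^8 = 256.
Minimum N = 8.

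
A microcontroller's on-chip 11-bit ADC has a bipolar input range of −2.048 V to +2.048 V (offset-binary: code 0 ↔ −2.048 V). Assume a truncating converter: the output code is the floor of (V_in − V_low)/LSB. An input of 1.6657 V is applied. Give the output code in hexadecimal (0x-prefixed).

code 0x740 (decimal 1856)

Full-scale span = 4.096 V; LSB = 4.096/2^11 = 2.000 mV.
(1.6657 − (−2.048)) / 0.002 = 1856.850 LSBs.
⌊·⌋(1856.850) = 1856.
In hexadecimal (0x-prefixed): 0x740.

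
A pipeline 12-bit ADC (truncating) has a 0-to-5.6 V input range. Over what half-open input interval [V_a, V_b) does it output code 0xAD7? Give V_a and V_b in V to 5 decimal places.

[3.79395 V, 3.79531 V)

LSB = 5.6/2^12 = 1.367 mV.
Code 0xAD7 = 2775 decimal.
V_a = V_low + 2775·LSB = 3.79395 V; V_b = V_low + 2776·LSB = 3.79531 V.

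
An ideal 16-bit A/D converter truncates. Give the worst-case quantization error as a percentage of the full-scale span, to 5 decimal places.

0.00153 %

Truncating → worst-case error = 1 LSB = V_FS/2^16, so 100/65536 = 0.00152588 % of full scale.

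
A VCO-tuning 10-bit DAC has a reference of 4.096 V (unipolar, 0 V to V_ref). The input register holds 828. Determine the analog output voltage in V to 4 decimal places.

3.3120 V

LSB = 4.096 V / 2^10 = 4.000 mV.
V_out = 0 + 828 × 0.004 V = 3.312 V.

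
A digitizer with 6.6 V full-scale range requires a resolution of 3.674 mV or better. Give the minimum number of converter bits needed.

Number of steps required ≥ 6.6 V / 3.674 mV = 1796.41.
Need 2^N ≥ 1796.41; 2^10 = 1024, 2^11 = 2048.
Minimum N = 11.

11 bits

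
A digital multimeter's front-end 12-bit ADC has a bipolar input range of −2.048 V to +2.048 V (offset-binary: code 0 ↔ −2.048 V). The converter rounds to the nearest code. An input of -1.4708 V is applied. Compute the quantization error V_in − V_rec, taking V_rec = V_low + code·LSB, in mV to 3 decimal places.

0.200 mV

Step size: 4.096 V ÷ 2^12 = 1.000 mV.
(V_in − V_low)/LSB = (-1.4708 − (−2.048))/0.001 = 577.2000 → code 577 (round).
V_rec = (−2.048) + 577·0.001 = -1.471 V.
Difference: 0.0002 V → 0.200 mV.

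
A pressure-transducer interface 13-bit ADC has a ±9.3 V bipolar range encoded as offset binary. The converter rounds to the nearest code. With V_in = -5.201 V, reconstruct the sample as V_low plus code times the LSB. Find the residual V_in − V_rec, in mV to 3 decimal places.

LSB = 18.6/2^13 = 2.271 mV.
(-5.201 − (−9.3))/0.00227051 = 1805.3230; round gives code 1805.
Code 1805 maps back to (−9.3) + 1805×0.00227051 V = -5.2017334 V.
V_in − V_rec = 0.000733398 V = 0.733 mV.

0.733 mV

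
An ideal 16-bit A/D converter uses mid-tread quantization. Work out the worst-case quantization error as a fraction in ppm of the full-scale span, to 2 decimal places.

7.63 ppm

Rounding → worst-case error = ½ LSB = V_FS/2^17, so 1e+06/131072 = 7.62939 ppm of full scale.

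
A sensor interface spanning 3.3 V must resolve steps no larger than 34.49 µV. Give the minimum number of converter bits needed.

Number of steps required ≥ 3.3 V / 34.49 µV = 95679.91.
Need 2^N ≥ 95679.91; 2^16 = 65536, 2^17 = 131072.
Minimum N = 17.

17 bits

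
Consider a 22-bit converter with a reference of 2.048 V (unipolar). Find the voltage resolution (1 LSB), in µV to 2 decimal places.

Full-scale span = 2.048 V.
LSB = 2.048 / 2^22 = 2.048 / 4194304 = 4.88281e-07 V = 0.49 µV.

0.49 µV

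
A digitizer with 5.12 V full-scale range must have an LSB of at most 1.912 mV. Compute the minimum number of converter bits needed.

12 bits

Number of steps required ≥ 5.12 V / 1.912 mV = 2677.82.
Need 2^N ≥ 2677.82; 2^11 = 2048, 2^12 = 4096.
Minimum N = 12.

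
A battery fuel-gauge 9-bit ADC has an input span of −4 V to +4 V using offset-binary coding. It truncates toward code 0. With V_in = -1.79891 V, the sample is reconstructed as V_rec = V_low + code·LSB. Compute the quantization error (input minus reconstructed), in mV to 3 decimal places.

13.590 mV

One LSB is 8 V / 512 = 15.625 mV.
(-1.79891 − (−4))/0.015625 = 140.8698; ⌊·⌋ gives code 140.
Reconstructed: -1.8125 V.
Difference: 0.01359 V → 13.590 mV.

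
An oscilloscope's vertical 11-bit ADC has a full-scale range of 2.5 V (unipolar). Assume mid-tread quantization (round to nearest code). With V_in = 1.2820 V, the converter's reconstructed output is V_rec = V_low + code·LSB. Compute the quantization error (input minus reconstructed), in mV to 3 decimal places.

0.262 mV

One LSB is 2.5 V / 2048 = 1.221 mV.
(1.2820 − 0)/0.0012207 = 1050.2144; round gives code 1050.
V_rec = 0 + 1050·0.0012207 = 1.2817383 V.
V_in − V_rec = 0.000261719 V = 0.262 mV.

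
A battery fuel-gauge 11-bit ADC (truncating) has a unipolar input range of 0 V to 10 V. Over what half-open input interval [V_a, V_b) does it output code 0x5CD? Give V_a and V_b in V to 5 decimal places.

LSB = 10/2^11 = 4.883 mV.
Code 0x5CD = 1485 decimal.
V_a = V_low + 1485·LSB = 7.25098 V; V_b = V_low + 1486·LSB = 7.25586 V.

[7.25098 V, 7.25586 V)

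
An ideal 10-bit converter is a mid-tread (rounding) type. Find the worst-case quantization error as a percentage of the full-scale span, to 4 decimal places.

Rounding → worst-case error = ½ LSB = V_FS/2^11, so 100/2048 = 0.0488281 % of full scale.

0.0488 %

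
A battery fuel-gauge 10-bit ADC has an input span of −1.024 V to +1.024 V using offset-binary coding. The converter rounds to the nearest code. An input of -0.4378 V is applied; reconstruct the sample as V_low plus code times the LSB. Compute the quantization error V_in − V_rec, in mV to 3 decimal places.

0.200 mV

Step size: 2.048 V ÷ 2^10 = 2.000 mV.
(V_in − V_low)/LSB = (-0.4378 − (−1.024))/0.002 = 293.1000 → code 293 (round).
V_rec = (−1.024) + 293·0.002 = -0.438 V.
Error = -0.4378 − (−0.438) = 0.0002 V = 0.200 mV.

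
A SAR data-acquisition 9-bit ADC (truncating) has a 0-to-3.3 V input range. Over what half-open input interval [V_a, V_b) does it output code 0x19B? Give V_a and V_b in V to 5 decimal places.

[2.64902 V, 2.65547 V)

LSB = 3.3/2^9 = 6.445 mV.
Code 0x19B = 411 decimal.
V_a = V_low + 411·LSB = 2.64902 V; V_b = V_low + 412·LSB = 2.65547 V.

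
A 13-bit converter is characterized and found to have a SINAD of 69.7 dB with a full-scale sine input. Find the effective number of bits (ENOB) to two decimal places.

ENOB = (SINAD − 1.76) / 6.02 = (69.7 − 1.76)/6.02 = 11.286.

11.29 bits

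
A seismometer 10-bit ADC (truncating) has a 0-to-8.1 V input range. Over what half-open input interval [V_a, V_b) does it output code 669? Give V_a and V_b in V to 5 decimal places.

LSB = 8.1/2^10 = 7.910 mV.
V_a = V_low + 669·LSB = 5.29189 V; V_b = V_low + 670·LSB = 5.2998 V.

[5.29189 V, 5.29980 V)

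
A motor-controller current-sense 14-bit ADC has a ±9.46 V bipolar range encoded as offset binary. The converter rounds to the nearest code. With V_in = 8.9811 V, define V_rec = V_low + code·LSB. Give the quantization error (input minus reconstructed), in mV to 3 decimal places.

0.336 mV

Step size: 18.92 V ÷ 2^14 = 1.155 mV.
(V_in − V_low)/LSB = (8.9811 − (−9.46))/0.00115479 = 15969.2908 → code 15969 (round).
Reconstructed: 8.9807642 V.
Error = 8.9811 − 8.9807642 = 0.00033584 V = 0.336 mV.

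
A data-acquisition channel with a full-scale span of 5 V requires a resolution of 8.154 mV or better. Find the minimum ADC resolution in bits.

10 bits

Number of steps required ≥ 5 V / 8.154 mV = 613.20.
Need 2^N ≥ 613.20; 2^9 = 512, 2^10 = 1024.
Minimum N = 10.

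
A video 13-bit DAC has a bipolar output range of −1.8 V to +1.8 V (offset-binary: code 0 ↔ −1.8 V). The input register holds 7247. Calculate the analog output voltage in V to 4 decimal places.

LSB = 3.6 V / 2^13 = 439.45 µV.
V_out = (−1.8) + 7247 × 0.000439453 V = 1.38472 V.

1.3847 V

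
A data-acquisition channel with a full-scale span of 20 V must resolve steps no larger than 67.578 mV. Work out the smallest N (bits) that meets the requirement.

9 bits

Number of steps required ≥ 20 V / 67.578 mV = 295.95.
Need 2^N ≥ 295.95; 2^8 = 256, 2^9 = 512.
Minimum N = 9.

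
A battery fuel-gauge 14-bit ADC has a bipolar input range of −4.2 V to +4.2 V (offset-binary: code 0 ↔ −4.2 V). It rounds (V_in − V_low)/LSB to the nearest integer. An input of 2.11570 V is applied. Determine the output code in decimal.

code 12319

Full-scale span = 8.4 V; LSB = 8.4/2^14 = 0.513 mV.
(2.11570 − (−4.2)) / 0.000512695 = 12318.622 LSBs.
round(12318.622) = 12319.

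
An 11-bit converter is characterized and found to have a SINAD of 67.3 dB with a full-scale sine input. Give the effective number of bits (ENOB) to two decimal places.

10.89 bits

ENOB = (SINAD − 1.76) / 6.02 = (67.3 − 1.76)/6.02 = 10.887.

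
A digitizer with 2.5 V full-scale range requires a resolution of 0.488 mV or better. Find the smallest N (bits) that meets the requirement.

Number of steps required ≥ 2.5 V / 0.488 mV = 5122.95.
Need 2^N ≥ 5122.95; 2^12 = 4096, 2^13 = 8192.
Minimum N = 13.

13 bits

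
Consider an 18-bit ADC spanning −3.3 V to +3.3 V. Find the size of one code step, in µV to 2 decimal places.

Full-scale span = 6.6 V.
LSB = 6.6 / 2^18 = 6.6 / 262144 = 2.5177e-05 V = 25.18 µV.

25.18 µV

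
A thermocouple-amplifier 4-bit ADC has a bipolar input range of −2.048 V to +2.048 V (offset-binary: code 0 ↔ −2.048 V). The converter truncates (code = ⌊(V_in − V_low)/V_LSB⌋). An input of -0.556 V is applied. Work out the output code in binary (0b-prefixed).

Full-scale span = 4.096 V; LSB = 4.096/2^4 = 256.000 mV.
Input sits at 5.828 steps above V_low.
So the output code is 5.
In binary (0b-prefixed): 0b101.

code 0b101 (decimal 5)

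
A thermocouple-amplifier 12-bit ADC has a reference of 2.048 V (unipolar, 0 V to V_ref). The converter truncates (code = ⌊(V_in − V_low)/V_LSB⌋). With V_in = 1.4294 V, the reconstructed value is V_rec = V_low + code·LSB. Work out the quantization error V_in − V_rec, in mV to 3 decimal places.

One LSB is 2.048 V / 4096 = 0.500 mV.
Scaled input = 2858.8000 LSBs, so code = 2858.
V_rec = 0 + 2858·0.0005 = 1.429 V.
V_in − V_rec = 0.0004 V = 0.400 mV.

0.400 mV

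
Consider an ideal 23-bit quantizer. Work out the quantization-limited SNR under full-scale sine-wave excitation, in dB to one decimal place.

SNR ≈ 6.02·N + 1.76 dB = 6.02·23 + 1.76 = 140.22 dB.

140.2 dB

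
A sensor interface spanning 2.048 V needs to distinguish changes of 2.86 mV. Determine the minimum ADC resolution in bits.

Number of steps required ≥ 2.048 V / 2.86 mV = 716.08.
Need 2^N ≥ 716.08; 2^9 = 512, 2^10 = 1024.
Minimum N = 10.

10 bits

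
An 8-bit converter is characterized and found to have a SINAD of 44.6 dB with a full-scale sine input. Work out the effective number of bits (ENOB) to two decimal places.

ENOB = (SINAD − 1.76) / 6.02 = (44.6 − 1.76)/6.02 = 7.116.

7.12 bits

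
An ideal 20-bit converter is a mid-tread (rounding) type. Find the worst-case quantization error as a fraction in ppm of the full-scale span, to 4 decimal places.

0.4768 ppm

Rounding → worst-case error = ½ LSB = V_FS/2^21, so 1e+06/2097152 = 0.476837 ppm of full scale.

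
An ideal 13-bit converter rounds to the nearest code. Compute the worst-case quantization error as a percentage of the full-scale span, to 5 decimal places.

0.00610 %

Rounding → worst-case error = ½ LSB = V_FS/2^14, so 100/16384 = 0.00610352 % of full scale.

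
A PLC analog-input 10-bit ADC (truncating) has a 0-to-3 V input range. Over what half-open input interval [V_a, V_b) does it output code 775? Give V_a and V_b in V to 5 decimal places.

LSB = 3/2^10 = 2.930 mV.
V_a = V_low + 775·LSB = 2.27051 V; V_b = V_low + 776·LSB = 2.27344 V.

[2.27051 V, 2.27344 V)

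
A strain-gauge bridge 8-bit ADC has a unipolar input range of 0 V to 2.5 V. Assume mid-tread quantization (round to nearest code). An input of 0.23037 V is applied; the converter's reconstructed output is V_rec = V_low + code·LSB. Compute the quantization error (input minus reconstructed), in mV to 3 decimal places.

-4.005 mV

One LSB is 2.5 V / 256 = 9.766 mV.
(V_in − V_low)/LSB = (0.23037 − 0)/0.00976562 = 23.5899 → code 24 (round).
Reconstructed: 0.234375 V.
Error = 0.23037 − 0.234375 = -0.004005 V = -4.005 mV.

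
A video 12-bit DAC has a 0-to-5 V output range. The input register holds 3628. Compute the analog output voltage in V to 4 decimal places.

4.4287 V

LSB = 5 V / 2^12 = 1.221 mV.
V_out = 0 + 3628 × 0.0012207 V = 4.42871 V.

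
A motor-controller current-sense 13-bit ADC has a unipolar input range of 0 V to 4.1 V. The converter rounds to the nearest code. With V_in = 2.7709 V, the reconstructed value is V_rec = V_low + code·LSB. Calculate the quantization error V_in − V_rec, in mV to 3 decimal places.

Step size: 4.1 V ÷ 2^13 = 0.500 mV.
(2.7709 − 0)/0.000500488 = 5536.3934; round gives code 5536.
Code 5536 maps back to 0 + 5536×0.000500488 V = 2.7707031 V.
Difference: 0.000196875 V → 0.197 mV.

0.197 mV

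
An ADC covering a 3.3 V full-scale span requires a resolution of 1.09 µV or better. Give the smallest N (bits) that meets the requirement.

22 bits

Number of steps required ≥ 3.3 V / 1.09 µV = 3027522.94.
Need 2^N ≥ 3027522.94; 2^21 = 2097152, 2^22 = 4194304.
Minimum N = 22.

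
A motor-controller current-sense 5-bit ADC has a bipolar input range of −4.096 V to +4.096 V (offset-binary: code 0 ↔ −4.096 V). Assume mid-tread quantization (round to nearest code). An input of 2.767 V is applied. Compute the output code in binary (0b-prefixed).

LSB = 8.192 V / 32 = 256.000 mV.
Input sits at 26.809 steps above V_low.
round(26.809) = 27.
In binary (0b-prefixed): 0b11011.

code 0b11011 (decimal 27)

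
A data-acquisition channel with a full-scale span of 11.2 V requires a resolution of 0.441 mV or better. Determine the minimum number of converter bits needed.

Number of steps required ≥ 11.2 V / 0.441 mV = 25396.83.
Need 2^N ≥ 25396.83; 2^14 = 16384, 2^15 = 32768.
Minimum N = 15.

15 bits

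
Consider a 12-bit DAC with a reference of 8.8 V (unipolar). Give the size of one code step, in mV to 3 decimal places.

Full-scale span = 8.8 V.
LSB = 8.8 / 2^12 = 8.8 / 4096 = 0.00214844 V = 2.148 mV.

2.148 mV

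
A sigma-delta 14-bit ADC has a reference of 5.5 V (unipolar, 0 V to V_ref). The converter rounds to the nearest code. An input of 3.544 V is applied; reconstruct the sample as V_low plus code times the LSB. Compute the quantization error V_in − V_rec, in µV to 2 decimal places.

85.21 µV

One LSB is 5.5 V / 16384 = 335.69 µV.
(V_in − V_low)/LSB = (3.544 − 0)/0.000335693 = 10557.2538 → code 10557 (round).
V_rec = 0 + 10557·0.000335693 = 3.5439148 V.
Error = 3.544 − 3.5439148 = 8.52051e-05 V = 85.21 µV.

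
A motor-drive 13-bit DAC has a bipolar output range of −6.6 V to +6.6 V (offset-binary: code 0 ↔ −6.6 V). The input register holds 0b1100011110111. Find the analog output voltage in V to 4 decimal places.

LSB = 13.2 V / 2^13 = 1.611 mV.
Code 0b1100011110111 = 6391 decimal.
V_out = (−6.6) + 6391 × 0.00161133 V = 3.698 V.

3.6980 V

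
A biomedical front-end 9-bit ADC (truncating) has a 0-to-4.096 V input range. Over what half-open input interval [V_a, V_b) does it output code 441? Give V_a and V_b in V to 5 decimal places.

[3.52800 V, 3.53600 V)

LSB = 4.096/2^9 = 8.000 mV.
V_a = V_low + 441·LSB = 3.528 V; V_b = V_low + 442·LSB = 3.536 V.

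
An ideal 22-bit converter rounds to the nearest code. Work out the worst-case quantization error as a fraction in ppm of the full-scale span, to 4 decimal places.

Rounding → worst-case error = ½ LSB = V_FS/2^23, so 1e+06/8388608 = 0.119209 ppm of full scale.

0.1192 ppm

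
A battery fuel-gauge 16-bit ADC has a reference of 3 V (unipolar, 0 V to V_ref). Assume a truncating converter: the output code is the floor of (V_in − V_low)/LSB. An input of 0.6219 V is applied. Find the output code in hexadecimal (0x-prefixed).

LSB = 3 V / 65536 = 45.78 µV.
(0.6219 − 0) / 4.57764e-05 = 13585.613 LSBs.
⌊·⌋(13585.613) = 13585.
In hexadecimal (0x-prefixed): 0x3511.

code 0x3511 (decimal 13585)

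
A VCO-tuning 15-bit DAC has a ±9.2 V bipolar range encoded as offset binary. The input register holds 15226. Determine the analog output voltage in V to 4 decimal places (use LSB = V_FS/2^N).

-0.6502 V

LSB = 18.4 V / 2^15 = 0.562 mV.
V_out = (−9.2) + 15226 × 0.000561523 V = -0.650244 V.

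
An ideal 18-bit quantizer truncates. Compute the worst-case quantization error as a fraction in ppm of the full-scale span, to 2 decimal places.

Truncating → worst-case error = 1 LSB = V_FS/2^18, so 1e+06/262144 = 3.8147 ppm of full scale.

3.81 ppm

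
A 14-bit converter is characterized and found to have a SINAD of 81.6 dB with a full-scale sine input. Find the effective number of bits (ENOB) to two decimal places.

13.26 bits

ENOB = (SINAD − 1.76) / 6.02 = (81.6 − 1.76)/6.02 = 13.262.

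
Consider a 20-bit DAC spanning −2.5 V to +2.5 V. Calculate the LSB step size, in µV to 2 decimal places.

4.77 µV

Full-scale span = 5 V.
LSB = 5 / 2^20 = 5 / 1048576 = 4.76837e-06 V = 4.77 µV.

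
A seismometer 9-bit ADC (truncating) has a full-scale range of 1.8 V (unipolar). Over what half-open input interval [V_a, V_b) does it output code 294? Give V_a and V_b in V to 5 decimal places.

LSB = 1.8/2^9 = 3.516 mV.
V_a = V_low + 294·LSB = 1.03359 V; V_b = V_low + 295·LSB = 1.03711 V.

[1.03359 V, 1.03711 V)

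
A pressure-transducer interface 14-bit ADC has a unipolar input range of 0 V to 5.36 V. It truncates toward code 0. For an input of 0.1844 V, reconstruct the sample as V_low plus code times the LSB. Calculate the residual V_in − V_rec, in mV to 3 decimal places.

0.215 mV

One LSB is 5.36 V / 16384 = 327.15 µV.
(V_in − V_low)/LSB = (0.1844 − 0)/0.000327148 = 563.6585 → code 563 (floor).
V_rec = 0 + 563·0.000327148 = 0.18418457 V.
V_in − V_rec = 0.00021543 V = 0.215 mV.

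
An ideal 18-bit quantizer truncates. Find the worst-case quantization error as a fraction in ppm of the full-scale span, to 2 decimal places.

3.81 ppm

Truncating → worst-case error = 1 LSB = V_FS/2^18, so 1e+06/262144 = 3.8147 ppm of full scale.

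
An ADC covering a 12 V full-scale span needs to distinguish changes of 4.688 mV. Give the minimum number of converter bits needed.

Number of steps required ≥ 12 V / 4.688 mV = 2559.73.
Need 2^N ≥ 2559.73; 2^11 = 2048, 2^12 = 4096.
Minimum N = 12.

12 bits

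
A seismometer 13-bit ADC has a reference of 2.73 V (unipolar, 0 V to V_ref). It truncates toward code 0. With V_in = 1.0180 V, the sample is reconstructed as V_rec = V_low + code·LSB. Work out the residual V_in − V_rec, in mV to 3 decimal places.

LSB = 2.73/2^13 = 333.25 µV.
Scaled input = 3054.7458 LSBs, so code = 3054.
Reconstructed: 1.0177515 V.
Error = 1.0180 − 1.0177515 = 0.000248535 V = 0.249 mV.

0.249 mV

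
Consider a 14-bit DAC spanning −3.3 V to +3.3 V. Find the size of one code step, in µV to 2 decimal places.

402.83 µV

Full-scale span = 6.6 V.
LSB = 6.6 / 2^14 = 6.6 / 16384 = 0.000402832 V = 402.83 µV.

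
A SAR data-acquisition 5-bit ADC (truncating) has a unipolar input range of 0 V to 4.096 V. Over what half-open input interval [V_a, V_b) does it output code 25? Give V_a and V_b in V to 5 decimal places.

[3.20000 V, 3.32800 V)

LSB = 4.096/2^5 = 128.000 mV.
V_a = V_low + 25·LSB = 3.2 V; V_b = V_low + 26·LSB = 3.328 V.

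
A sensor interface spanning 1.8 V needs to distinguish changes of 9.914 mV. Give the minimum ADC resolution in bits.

Number of steps required ≥ 1.8 V / 9.914 mV = 181.56.
Need 2^N ≥ 181.56; 2^7 = 128, 2^8 = 256.
Minimum N = 8.

8 bits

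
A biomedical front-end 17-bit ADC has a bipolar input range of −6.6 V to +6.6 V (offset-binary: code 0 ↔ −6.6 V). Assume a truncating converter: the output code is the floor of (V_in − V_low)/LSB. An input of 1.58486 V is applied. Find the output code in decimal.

code 81273

LSB = 13.2 V / 131072 = 100.71 µV.
(1.58486 − (−6.6)) / 0.000100708 = 81273.180 LSBs.
⌊·⌋(81273.180) = 81273.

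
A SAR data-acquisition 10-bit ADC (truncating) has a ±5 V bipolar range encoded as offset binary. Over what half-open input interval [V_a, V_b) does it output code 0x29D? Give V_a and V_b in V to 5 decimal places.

LSB = 10/2^10 = 9.766 mV.
Code 0x29D = 669 decimal.
V_a = V_low + 669·LSB = 1.5332 V; V_b = V_low + 670·LSB = 1.54297 V.

[1.53320 V, 1.54297 V)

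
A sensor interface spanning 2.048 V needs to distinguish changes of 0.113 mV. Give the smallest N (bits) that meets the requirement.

15 bits

Number of steps required ≥ 2.048 V / 0.113 mV = 18123.89.
Need 2^N ≥ 18123.89; 2^14 = 16384, 2^15 = 32768.
Minimum N = 15.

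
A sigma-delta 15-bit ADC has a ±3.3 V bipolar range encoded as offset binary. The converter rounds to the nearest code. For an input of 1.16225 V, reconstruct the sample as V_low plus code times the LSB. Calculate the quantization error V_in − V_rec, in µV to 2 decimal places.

One LSB is 6.6 V / 32768 = 201.42 µV.
(V_in − V_low)/LSB = (1.16225 − (−3.3))/0.000201416 = 22154.3952 → code 22154 (round).
Code 22154 maps back to (−3.3) + 22154×0.000201416 V = 1.1621704 V.
V_in − V_rec = 7.95898e-05 V = 79.59 µV.

79.59 µV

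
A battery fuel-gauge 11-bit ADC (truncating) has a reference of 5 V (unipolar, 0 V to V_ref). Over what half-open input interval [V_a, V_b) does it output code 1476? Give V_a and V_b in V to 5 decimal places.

LSB = 5/2^11 = 2.441 mV.
V_a = V_low + 1476·LSB = 3.60352 V; V_b = V_low + 1477·LSB = 3.60596 V.

[3.60352 V, 3.60596 V)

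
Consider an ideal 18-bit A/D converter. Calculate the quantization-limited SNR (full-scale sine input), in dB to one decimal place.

110.1 dB

SNR ≈ 6.02·N + 1.76 dB = 6.02·18 + 1.76 = 110.12 dB.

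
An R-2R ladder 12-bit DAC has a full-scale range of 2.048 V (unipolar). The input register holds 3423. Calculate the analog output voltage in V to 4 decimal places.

1.7115 V

LSB = 2.048 V / 2^12 = 0.500 mV.
V_out = 0 + 3423 × 0.0005 V = 1.7115 V.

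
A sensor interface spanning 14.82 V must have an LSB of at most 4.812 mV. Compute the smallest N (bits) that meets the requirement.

12 bits

Number of steps required ≥ 14.82 V / 4.812 mV = 3079.80.
Need 2^N ≥ 3079.80; 2^11 = 2048, 2^12 = 4096.
Minimum N = 12.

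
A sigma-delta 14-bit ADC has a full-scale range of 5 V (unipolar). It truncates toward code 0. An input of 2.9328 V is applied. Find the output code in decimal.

code 9610

Full-scale span = 5 V; LSB = 5/2^14 = 305.18 µV.
Input sits at 9610.199 steps above V_low.
Floor → code 9610.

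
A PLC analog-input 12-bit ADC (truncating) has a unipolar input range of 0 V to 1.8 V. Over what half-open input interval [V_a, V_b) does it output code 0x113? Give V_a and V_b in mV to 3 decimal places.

[120.850 mV, 121.289 mV)

LSB = 1.8/2^12 = 439.45 µV.
Code 0x113 = 275 decimal.
V_a = V_low + 275·LSB = 0.12085 V; V_b = V_low + 276·LSB = 0.121289 V.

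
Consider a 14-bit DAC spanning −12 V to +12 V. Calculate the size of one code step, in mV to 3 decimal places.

Full-scale span = 24 V.
LSB = 24 / 2^14 = 24 / 16384 = 0.00146484 V = 1.465 mV.

1.465 mV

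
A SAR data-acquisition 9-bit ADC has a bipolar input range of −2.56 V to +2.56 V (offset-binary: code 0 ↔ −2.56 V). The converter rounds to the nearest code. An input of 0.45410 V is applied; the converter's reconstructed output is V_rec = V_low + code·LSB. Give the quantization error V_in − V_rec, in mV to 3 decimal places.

4.100 mV

LSB = 5.12/2^9 = 10.000 mV.
(V_in − V_low)/LSB = (0.45410 − (−2.56))/0.01 = 301.4100 → code 301 (round).
V_rec = (−2.56) + 301·0.01 = 0.45 V.
Difference: 0.0041 V → 4.100 mV.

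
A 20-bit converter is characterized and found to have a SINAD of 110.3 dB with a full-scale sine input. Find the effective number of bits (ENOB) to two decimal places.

ENOB = (SINAD − 1.76) / 6.02 = (110.3 − 1.76)/6.02 = 18.030.

18.03 bits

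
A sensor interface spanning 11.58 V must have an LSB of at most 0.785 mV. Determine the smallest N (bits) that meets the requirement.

Number of steps required ≥ 11.58 V / 0.785 mV = 14751.59.
Need 2^N ≥ 14751.59; 2^13 = 8192, 2^14 = 16384.
Minimum N = 14.

14 bits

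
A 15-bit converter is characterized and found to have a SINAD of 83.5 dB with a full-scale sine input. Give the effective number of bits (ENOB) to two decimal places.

ENOB = (SINAD − 1.76) / 6.02 = (83.5 − 1.76)/6.02 = 13.578.

13.58 bits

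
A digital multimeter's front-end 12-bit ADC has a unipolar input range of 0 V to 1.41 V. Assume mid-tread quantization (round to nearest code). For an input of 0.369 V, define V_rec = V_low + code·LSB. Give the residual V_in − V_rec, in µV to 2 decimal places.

-23.44 µV

One LSB is 1.41 V / 4096 = 344.24 µV.
(V_in − V_low)/LSB = (0.369 − 0)/0.000344238 = 1071.9319 → code 1072 (round).
Reconstructed: 0.36902344 V.
Error = 0.369 − 0.36902344 = -2.34375e-05 V = -23.44 µV.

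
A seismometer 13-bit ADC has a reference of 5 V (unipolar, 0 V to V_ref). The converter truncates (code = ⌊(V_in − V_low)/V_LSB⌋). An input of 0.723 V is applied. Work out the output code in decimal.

code 1184

With 8192 levels over 5 V, one step is 0.610 mV.
(V_in − V_low)/LSB = (0.723 − 0) / 0.000610352 = 1184.563.
⌊·⌋(1184.563) = 1184.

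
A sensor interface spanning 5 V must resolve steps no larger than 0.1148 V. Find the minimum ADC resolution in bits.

6 bits

Number of steps required ≥ 5 V / 0.1148 V = 43.55.
Need 2^N ≥ 43.55; 2^5 = 32, 2^6 = 64.
Minimum N = 6.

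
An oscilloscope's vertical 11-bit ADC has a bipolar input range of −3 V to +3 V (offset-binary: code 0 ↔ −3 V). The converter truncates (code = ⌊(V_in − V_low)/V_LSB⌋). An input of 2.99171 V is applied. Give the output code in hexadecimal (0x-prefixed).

With 2048 levels over 6 V, one step is 2.930 mV.
(2.99171 − (−3)) / 0.00292969 = 2045.170 LSBs.
So the output code is 2045.
In hexadecimal (0x-prefixed): 0x7FD.

code 0x7FD (decimal 2045)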